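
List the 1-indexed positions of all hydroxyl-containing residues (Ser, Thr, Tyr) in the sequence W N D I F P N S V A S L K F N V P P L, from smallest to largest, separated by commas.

Matching residues: S8, S11.

8, 11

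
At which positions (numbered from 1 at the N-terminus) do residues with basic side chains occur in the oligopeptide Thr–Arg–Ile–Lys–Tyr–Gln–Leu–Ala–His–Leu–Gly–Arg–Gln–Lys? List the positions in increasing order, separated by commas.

K, R, and H are the three residues with basic side chains (ε-amine, guanidinium, and imidazole respectively).
Matching residues: Arg2, Lys4, His9, Arg12, Lys14.

2, 4, 9, 12, 14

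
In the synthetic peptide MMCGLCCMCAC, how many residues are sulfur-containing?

8

Only Cys (C) and Met (M) have a sulfur atom in the side chain.
Matching residues: M1, M2, C3, C6, C7, M8, C9, C11.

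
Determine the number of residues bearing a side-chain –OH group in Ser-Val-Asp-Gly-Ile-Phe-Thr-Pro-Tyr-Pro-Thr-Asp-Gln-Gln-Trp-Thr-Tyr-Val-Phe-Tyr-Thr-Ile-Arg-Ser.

The –OH-bearing residues are Ser, Thr (aliphatic alcohols), and Tyr (phenol).
Matching residues: Ser1, Thr7, Tyr9, Thr11, Thr16, Tyr17, Tyr20, Thr21, Ser24.

9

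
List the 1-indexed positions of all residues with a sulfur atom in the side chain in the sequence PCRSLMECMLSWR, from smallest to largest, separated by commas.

Cysteine (C, thiol) and methionine (M, thioether) are the two sulfur-containing amino acids.
Matching residues: C2, M6, C8, M9.

2, 6, 8, 9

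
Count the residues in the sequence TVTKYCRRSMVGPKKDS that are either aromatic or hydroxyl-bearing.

5

Aromatic: F, W, Y. Hydroxyl-bearing: S, T, Y.
Aromatic residues here: Y5 (1).
Hydroxyl-bearing residues here: T1, T3, Y5, S9, S17 (5).
Y is in both groups, so the 1 Y residue must not be double-counted.
Total = 1 + 5 − 1 = 5.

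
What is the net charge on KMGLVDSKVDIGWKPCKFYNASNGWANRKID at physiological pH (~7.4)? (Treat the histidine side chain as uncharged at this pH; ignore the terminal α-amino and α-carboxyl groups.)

At pH ~7.4 the Lys and Arg side chains are protonated (+1), the Asp and Glu side chains are deprotonated (−1), and with His taken as neutral all other side chains carry no charge.
Positive (K, R): K1, K8, K14, K17, R28, K29 → +6.
Negative (D, E): D6, D10, D31 → −3.
Net charge = (+6) + (−3) = +3.

+3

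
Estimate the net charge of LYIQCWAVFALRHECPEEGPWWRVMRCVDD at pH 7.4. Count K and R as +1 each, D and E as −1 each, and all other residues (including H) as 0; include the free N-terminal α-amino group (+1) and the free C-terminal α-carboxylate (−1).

Positive (K, R): R12, R23, R26 → +3.
Negative (D, E): E14, E17, E18, D29, D30 → −5.
The N-terminus (+1) and C-terminus (−1) cancel.
Net charge = (+3) + (−5) = −2.

-2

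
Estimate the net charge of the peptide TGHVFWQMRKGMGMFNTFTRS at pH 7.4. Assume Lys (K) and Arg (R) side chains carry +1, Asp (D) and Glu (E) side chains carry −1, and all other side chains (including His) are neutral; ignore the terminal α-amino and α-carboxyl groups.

+3

Positive (K, R): R9, K10, R20 → +3.
Negative (D, E): none → −0.
Net charge = (+3) + (−0) = +3.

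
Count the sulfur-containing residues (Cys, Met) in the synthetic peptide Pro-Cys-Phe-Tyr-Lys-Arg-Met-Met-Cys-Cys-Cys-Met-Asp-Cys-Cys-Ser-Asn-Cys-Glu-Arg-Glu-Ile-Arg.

10

Matching residues: Cys2, Met7, Met8, Cys9, Cys10, Cys11, Met12, Cys14, Cys15, Cys18.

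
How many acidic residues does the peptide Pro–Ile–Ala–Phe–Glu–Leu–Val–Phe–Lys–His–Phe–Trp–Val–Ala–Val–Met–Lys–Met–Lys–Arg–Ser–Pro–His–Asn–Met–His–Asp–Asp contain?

The acidic residues are Asp (D) and Glu (E), whose side chains end in a carboxylate group.
Matching residues: Glu5, Asp27, Asp28.

3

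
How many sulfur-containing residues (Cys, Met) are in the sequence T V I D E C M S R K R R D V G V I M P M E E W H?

Matching residues: C6, M7, M18, M20.

4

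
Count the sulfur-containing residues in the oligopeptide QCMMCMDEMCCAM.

Cysteine (C, thiol) and methionine (M, thioether) are the two sulfur-containing amino acids.
Matching residues: C2, M3, M4, C5, M6, M9, C10, C11, M13.

9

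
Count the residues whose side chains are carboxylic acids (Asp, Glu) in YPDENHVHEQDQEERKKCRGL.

Matching residues: D3, E4, E9, D11, E13, E14.

6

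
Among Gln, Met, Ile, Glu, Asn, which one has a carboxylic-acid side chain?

Aspartate (D) and glutamate (E) have carboxylic-acid side chains and are the acidic amino acids.
Of the listed options, only Glu belongs to this group.

Glu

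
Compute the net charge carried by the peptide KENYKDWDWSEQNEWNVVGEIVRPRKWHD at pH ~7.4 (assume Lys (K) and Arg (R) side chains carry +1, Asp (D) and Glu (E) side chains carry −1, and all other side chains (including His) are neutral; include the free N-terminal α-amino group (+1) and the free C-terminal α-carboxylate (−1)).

-2

Positive (K, R): K1, K5, R23, R25, K26 → +5.
Negative (D, E): E2, D6, D8, E11, E14, E20, D29 → −7.
The N-terminus (+1) and C-terminus (−1) cancel.
Net charge = (+5) + (−7) = −2.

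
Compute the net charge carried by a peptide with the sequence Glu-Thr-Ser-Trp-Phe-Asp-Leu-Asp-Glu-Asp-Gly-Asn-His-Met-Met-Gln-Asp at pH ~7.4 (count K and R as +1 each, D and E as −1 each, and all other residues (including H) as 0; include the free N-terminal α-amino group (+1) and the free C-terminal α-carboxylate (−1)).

Positive (K, R): none → +0.
Negative (D, E): Glu1, Asp6, Asp8, Glu9, Asp10, Asp17 → −6.
The N-terminus (+1) and C-terminus (−1) cancel.
Net charge = (+0) + (−6) = −6.

-6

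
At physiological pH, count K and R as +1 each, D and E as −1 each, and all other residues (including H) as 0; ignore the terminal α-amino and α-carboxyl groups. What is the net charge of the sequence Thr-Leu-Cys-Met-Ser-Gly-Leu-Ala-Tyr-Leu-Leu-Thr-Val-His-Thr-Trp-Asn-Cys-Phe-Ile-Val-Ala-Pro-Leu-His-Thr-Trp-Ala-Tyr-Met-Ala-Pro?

0

Positive (K, R): none → +0.
Negative (D, E): none → −0.
Net charge = (+0) + (−0) = 0.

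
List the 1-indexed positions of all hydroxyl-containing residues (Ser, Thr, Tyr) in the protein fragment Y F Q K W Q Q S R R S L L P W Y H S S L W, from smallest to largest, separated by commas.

Matching residues: Y1, S8, S11, Y16, S18, S19.

1, 8, 11, 16, 18, 19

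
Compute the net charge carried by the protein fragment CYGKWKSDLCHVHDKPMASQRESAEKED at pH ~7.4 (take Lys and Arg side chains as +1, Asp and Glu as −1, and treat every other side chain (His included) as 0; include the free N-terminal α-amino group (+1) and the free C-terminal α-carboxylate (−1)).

-1

Positive (K, R): K4, K6, K15, R21, K26 → +5.
Negative (D, E): D8, D14, E22, E25, E27, D28 → −6.
The N-terminus (+1) and C-terminus (−1) cancel.
Net charge = (+5) + (−6) = −1.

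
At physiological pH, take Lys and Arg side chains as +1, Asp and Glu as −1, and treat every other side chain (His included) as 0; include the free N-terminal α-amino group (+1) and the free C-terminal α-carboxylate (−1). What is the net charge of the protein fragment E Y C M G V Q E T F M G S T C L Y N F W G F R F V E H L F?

-2

Positive (K, R): R23 → +1.
Negative (D, E): E1, E8, E26 → −3.
The N-terminus (+1) and C-terminus (−1) cancel.
Net charge = (+1) + (−3) = −2.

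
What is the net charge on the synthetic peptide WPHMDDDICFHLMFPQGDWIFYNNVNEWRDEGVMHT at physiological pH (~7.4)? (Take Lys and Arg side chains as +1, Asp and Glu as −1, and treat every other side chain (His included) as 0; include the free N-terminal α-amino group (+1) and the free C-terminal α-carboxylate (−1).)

Positive (K, R): R29 → +1.
Negative (D, E): D5, D6, D7, D18, E27, D30, E31 → −7.
The N-terminus (+1) and C-terminus (−1) cancel.
Net charge = (+1) + (−7) = −6.

-6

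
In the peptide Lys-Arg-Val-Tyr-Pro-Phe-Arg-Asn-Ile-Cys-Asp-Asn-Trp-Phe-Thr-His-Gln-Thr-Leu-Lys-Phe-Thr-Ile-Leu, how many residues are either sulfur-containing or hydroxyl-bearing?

5

Sulfur-containing: C, M. Hydroxyl-bearing: S, T, Y.
Sulfur-containing residues here: Cys10 (1).
Hydroxyl-bearing residues here: Tyr4, Thr15, Thr18, Thr22 (4).
The two groups share no amino acid, so total = 1 + 4 = 5.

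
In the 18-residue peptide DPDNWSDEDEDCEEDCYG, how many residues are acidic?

10

The acidic residues are Asp (D) and Glu (E), whose side chains end in a carboxylate group.
Matching residues: D1, D3, D7, E8, D9, E10, D11, E13, E14, D15.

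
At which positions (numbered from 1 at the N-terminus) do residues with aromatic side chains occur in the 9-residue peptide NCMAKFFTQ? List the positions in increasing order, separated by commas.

Phenylalanine (F), tryptophan (W), and tyrosine (Y) have aromatic ring side chains.
Matching residues: F6, F7.

6, 7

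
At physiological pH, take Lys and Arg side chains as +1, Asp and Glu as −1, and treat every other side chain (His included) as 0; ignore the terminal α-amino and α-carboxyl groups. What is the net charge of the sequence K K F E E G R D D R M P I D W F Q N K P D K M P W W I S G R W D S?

0

Positive (K, R): K1, K2, R7, R10, K19, K22, R30 → +7.
Negative (D, E): E4, E5, D8, D9, D14, D21, D32 → −7.
Net charge = (+7) + (−7) = 0.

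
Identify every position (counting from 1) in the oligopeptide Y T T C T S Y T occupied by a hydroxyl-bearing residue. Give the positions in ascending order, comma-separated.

1, 2, 3, 5, 6, 7, 8

Matching residues: Y1, T2, T3, T5, S6, Y7, T8.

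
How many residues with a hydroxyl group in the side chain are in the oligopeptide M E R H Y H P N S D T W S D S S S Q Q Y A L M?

8

S, T, and Y are the three residues with a side-chain hydroxyl.
Matching residues: Y5, S9, T11, S13, S15, S16, S17, Y20.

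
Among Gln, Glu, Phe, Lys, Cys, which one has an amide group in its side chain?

Gln

Asparagine (N) and glutamine (Q) have uncharged amide side chains.
Of the listed options, only Gln belongs to this group.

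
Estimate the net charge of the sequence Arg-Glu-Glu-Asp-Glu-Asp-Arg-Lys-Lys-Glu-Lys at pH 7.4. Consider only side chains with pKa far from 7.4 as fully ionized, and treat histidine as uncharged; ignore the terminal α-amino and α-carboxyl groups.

The side chains ionized at physiological pH are Lys/Arg (+1) and Asp/Glu (−1); with His treated as neutral, nothing else contributes.
Positive (K, R): Arg1, Arg7, Lys8, Lys9, Lys11 → +5.
Negative (D, E): Glu2, Glu3, Asp4, Glu5, Asp6, Glu10 → −6.
Net charge = (+5) + (−6) = −1.

-1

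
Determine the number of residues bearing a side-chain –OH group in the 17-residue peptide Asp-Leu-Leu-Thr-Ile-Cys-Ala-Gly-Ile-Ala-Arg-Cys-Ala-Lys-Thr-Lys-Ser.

3

The –OH-bearing residues are Ser, Thr (aliphatic alcohols), and Tyr (phenol).
Matching residues: Thr4, Thr15, Ser17.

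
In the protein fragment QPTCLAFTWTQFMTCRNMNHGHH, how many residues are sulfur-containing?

Only Cys (C) and Met (M) have a sulfur atom in the side chain.
Matching residues: C4, M13, C15, M18.

4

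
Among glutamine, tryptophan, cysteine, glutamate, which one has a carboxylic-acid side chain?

glutamate

The acidic residues are Asp (D) and Glu (E), whose side chains end in a carboxylate group.
Of the listed options, only glutamate belongs to this group.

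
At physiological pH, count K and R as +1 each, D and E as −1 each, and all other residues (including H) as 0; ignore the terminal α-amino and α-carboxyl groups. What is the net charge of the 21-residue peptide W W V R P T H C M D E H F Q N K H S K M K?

+2

Positive (K, R): R4, K16, K19, K21 → +4.
Negative (D, E): D10, E11 → −2.
Net charge = (+4) + (−2) = +2.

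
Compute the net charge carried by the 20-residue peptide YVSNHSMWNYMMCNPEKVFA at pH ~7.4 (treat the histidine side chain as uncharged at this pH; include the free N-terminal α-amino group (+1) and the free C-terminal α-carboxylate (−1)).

At pH ~7.4 the Lys and Arg side chains are protonated (+1), the Asp and Glu side chains are deprotonated (−1), and with His taken as neutral all other side chains carry no charge.
Positive (K, R): K17 → +1.
Negative (D, E): E16 → −1.
The N-terminus (+1) and C-terminus (−1) cancel.
Net charge = (+1) + (−1) = 0.

0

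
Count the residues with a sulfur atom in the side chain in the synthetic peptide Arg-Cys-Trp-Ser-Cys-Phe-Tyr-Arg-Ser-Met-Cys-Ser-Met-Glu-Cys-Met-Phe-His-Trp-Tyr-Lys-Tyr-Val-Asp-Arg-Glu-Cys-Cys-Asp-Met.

10

Only Cys (C) and Met (M) have a sulfur atom in the side chain.
Matching residues: Cys2, Cys5, Met10, Cys11, Met13, Cys15, Met16, Cys27, Cys28, Met30.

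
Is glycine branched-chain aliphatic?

No

V, L, and I make up the branched-chain aliphatic group.
Glycine is not in this group.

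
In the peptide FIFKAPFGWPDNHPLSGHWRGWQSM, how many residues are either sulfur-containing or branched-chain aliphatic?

Sulfur-containing: C, M. Branched-chain aliphatic: I, L, V.
Sulfur-containing residues here: M25 (1).
Branched-chain aliphatic residues here: I2, L15 (2).
The two groups share no amino acid, so total = 1 + 2 = 3.

3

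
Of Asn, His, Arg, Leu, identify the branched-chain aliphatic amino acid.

V, L, and I make up the branched-chain aliphatic group.
Of the listed options, only Leu belongs to this group.

Leu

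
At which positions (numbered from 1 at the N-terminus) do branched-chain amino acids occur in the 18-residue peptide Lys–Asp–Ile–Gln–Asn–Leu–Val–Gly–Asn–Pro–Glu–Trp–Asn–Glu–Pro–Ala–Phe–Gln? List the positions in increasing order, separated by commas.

The BCAAs are Val, Leu, and Ile — aliphatic side chains with a branch point.
Matching residues: Ile3, Leu6, Val7.

3, 6, 7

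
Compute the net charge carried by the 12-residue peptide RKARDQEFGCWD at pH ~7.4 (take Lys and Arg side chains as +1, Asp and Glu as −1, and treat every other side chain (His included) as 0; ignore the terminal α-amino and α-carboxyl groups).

Positive (K, R): R1, K2, R4 → +3.
Negative (D, E): D5, E7, D12 → −3.
Net charge = (+3) + (−3) = 0.

0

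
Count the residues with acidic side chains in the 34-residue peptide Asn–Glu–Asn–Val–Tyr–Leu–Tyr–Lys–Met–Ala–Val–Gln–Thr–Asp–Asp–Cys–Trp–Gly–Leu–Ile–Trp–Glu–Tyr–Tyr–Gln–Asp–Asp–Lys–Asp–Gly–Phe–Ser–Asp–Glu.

The acidic residues are Asp (D) and Glu (E), whose side chains end in a carboxylate group.
Matching residues: Glu2, Asp14, Asp15, Glu22, Asp26, Asp27, Asp29, Asp33, Glu34.

9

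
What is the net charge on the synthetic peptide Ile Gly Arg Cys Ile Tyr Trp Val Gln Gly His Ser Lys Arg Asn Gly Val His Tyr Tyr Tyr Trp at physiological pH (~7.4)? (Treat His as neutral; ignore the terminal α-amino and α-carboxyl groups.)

Near pH 7.4, K and R contribute +1 each, D and E contribute −1 each, and every other side chain (His included, as stated) is uncharged.
Positive (K, R): Arg3, Lys13, Arg14 → +3.
Negative (D, E): none → −0.
Net charge = (+3) + (−0) = +3.

+3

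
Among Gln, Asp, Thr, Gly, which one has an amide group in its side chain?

Gln

Asparagine (N) and glutamine (Q) have uncharged amide side chains.
Of the listed options, only Gln belongs to this group.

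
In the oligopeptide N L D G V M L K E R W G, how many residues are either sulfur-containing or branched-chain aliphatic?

4

Sulfur-containing: C, M. Branched-chain aliphatic: I, L, V.
Sulfur-containing residues here: M6 (1).
Branched-chain aliphatic residues here: L2, V5, L7 (3).
The two groups share no amino acid, so total = 1 + 3 = 4.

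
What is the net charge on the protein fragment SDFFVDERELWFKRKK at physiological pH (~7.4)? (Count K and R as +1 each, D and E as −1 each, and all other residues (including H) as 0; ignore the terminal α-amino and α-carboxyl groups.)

Positive (K, R): R8, K13, R14, K15, K16 → +5.
Negative (D, E): D2, D6, E7, E9 → −4.
Net charge = (+5) + (−4) = +1.

+1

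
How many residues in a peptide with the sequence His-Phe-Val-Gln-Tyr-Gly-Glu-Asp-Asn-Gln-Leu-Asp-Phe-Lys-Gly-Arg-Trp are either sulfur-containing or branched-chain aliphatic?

Sulfur-containing: C, M. Branched-chain aliphatic: I, L, V.
Sulfur-containing residues here: none (0).
Branched-chain aliphatic residues here: Val3, Leu11 (2).
The two groups share no amino acid, so total = 0 + 2 = 2.

2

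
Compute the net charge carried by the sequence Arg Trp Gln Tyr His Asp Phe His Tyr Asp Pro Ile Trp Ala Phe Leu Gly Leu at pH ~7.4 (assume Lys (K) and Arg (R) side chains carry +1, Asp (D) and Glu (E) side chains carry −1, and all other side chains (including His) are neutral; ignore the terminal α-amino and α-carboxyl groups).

Positive (K, R): Arg1 → +1.
Negative (D, E): Asp6, Asp10 → −2.
Net charge = (+1) + (−2) = −1.

-1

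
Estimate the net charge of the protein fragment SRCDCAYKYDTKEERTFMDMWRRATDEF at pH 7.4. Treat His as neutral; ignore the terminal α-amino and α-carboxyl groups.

-1

At pH ~7.4 the Lys and Arg side chains are protonated (+1), the Asp and Glu side chains are deprotonated (−1), and with His taken as neutral all other side chains carry no charge.
Positive (K, R): R2, K8, K12, R15, R22, R23 → +6.
Negative (D, E): D4, D10, E13, E14, D19, D26, E27 → −7.
Net charge = (+6) + (−7) = −1.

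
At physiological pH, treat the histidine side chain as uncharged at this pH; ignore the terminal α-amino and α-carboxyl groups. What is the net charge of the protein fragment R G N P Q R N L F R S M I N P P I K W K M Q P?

Near pH 7.4, K and R contribute +1 each, D and E contribute −1 each, and every other side chain (His included, as stated) is uncharged.
Positive (K, R): R1, R6, R10, K18, K20 → +5.
Negative (D, E): none → −0.
Net charge = (+5) + (−0) = +5.

+5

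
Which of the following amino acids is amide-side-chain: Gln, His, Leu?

Only N (asparagine) and Q (glutamine) carry a side-chain carboxamide.
Of the listed options, only Gln belongs to this group.

Gln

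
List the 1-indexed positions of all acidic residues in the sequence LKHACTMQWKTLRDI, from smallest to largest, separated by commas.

14

Only D (aspartate) and E (glutamate) carry a side-chain carboxylic acid.
Matching residues: D14.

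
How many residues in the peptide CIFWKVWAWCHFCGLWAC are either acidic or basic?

Acidic: D, E. Basic: H, K, R.
Acidic residues here: none (0).
Basic residues here: K5, H11 (2).
The two groups share no amino acid, so total = 0 + 2 = 2.

2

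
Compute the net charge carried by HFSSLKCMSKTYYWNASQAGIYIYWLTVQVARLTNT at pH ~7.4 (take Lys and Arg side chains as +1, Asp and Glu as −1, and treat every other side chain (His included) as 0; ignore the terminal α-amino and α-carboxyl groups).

+3

Positive (K, R): K6, K10, R32 → +3.
Negative (D, E): none → −0.
Net charge = (+3) + (−0) = +3.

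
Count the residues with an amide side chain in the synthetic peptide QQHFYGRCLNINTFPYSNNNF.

7

Asparagine (N) and glutamine (Q) have uncharged amide side chains.
Matching residues: Q1, Q2, N10, N12, N18, N19, N20.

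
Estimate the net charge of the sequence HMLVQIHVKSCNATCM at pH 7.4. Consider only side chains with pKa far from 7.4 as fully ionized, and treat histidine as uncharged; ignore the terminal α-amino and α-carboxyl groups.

At pH ~7.4 the Lys and Arg side chains are protonated (+1), the Asp and Glu side chains are deprotonated (−1), and with His taken as neutral all other side chains carry no charge.
Positive (K, R): K9 → +1.
Negative (D, E): none → −0.
Net charge = (+1) + (−0) = +1.

+1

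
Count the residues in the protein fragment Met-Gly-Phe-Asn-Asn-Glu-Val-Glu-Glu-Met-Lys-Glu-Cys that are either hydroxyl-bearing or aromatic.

Hydroxyl-bearing: S, T, Y. Aromatic: F, W, Y.
Hydroxyl-bearing residues here: none (0).
Aromatic residues here: Phe3 (1).
(Y belongs to both groups, but none appear in this sequence.) Total = 0 + 1 = 1.

1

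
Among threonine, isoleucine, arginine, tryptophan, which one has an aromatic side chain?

F, W, and Y each carry an aromatic ring on the side chain.
Of the listed options, only tryptophan belongs to this group.

tryptophan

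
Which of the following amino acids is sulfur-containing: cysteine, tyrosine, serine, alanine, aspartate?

The sulfur-bearing residues are cysteine (–SH) and methionine (–S–CH₃).
Of the listed options, only cysteine belongs to this group.

cysteine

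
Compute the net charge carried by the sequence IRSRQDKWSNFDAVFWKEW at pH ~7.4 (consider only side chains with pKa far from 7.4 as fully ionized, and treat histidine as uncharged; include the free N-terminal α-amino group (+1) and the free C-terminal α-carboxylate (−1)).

+1

Near pH 7.4, K and R contribute +1 each, D and E contribute −1 each, and every other side chain (His included, as stated) is uncharged.
Positive (K, R): R2, R4, K7, K17 → +4.
Negative (D, E): D6, D12, E18 → −3.
The N-terminus (+1) and C-terminus (−1) cancel.
Net charge = (+4) + (−3) = +1.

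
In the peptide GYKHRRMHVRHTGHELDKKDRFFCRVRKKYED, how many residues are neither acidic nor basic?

Acidic: D, E. Basic: K, R, H. All other residues are neither.
Matching residues: G1, Y2, M7, V9, T12, G13, L16, F22, F23, C24, V26, Y30.

12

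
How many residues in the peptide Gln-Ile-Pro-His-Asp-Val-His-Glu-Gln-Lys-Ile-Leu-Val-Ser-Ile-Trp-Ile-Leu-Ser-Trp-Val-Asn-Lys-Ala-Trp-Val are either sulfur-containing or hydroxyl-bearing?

Sulfur-containing: C, M. Hydroxyl-bearing: S, T, Y.
Sulfur-containing residues here: none (0).
Hydroxyl-bearing residues here: Ser14, Ser19 (2).
The two groups share no amino acid, so total = 0 + 2 = 2.

2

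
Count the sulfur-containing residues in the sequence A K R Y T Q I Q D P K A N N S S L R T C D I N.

The sulfur-bearing residues are cysteine (–SH) and methionine (–S–CH₃).
Matching residues: C20.

1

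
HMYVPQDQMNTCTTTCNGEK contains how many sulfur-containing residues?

The sulfur-bearing residues are cysteine (–SH) and methionine (–S–CH₃).
Matching residues: M2, M9, C12, C16.

4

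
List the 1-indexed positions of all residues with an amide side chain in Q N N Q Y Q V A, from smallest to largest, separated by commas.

1, 2, 3, 4, 6

Only N (asparagine) and Q (glutamine) carry a side-chain carboxamide.
Matching residues: Q1, N2, N3, Q4, Q6.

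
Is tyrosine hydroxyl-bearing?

Yes

S, T, and Y are the three residues with a side-chain hydroxyl.
Tyrosine is in this group.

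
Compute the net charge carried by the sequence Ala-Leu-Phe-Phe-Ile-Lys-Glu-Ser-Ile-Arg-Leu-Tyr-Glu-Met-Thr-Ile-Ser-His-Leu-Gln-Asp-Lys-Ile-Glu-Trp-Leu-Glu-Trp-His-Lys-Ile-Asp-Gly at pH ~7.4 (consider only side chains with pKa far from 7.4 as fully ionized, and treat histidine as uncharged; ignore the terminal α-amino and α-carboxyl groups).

-2

At pH ~7.4 the Lys and Arg side chains are protonated (+1), the Asp and Glu side chains are deprotonated (−1), and with His taken as neutral all other side chains carry no charge.
Positive (K, R): Lys6, Arg10, Lys22, Lys30 → +4.
Negative (D, E): Glu7, Glu13, Asp21, Glu24, Glu27, Asp32 → −6.
Net charge = (+4) + (−6) = −2.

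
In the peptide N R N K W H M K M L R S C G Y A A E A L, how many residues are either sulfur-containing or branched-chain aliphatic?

Sulfur-containing: C, M. Branched-chain aliphatic: I, L, V.
Sulfur-containing residues here: M7, M9, C13 (3).
Branched-chain aliphatic residues here: L10, L20 (2).
The two groups share no amino acid, so total = 3 + 2 = 5.

5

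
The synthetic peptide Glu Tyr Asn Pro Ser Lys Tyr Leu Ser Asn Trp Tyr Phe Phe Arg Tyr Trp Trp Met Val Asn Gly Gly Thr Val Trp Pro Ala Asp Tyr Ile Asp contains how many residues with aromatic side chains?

F, W, and Y each carry an aromatic ring on the side chain.
Matching residues: Tyr2, Tyr7, Trp11, Tyr12, Phe13, Phe14, Tyr16, Trp17, Trp18, Trp26, Tyr30.

11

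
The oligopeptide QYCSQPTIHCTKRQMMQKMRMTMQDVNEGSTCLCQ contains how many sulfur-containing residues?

9

Only Cys (C) and Met (M) have a sulfur atom in the side chain.
Matching residues: C3, C10, M15, M16, M19, M21, M23, C32, C34.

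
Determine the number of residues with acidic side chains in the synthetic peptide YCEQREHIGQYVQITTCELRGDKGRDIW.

5

Only D (aspartate) and E (glutamate) carry a side-chain carboxylic acid.
Matching residues: E3, E6, E18, D22, D26.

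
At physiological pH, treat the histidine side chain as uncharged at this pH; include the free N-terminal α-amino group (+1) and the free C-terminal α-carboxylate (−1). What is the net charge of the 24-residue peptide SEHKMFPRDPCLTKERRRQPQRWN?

At pH ~7.4 the Lys and Arg side chains are protonated (+1), the Asp and Glu side chains are deprotonated (−1), and with His taken as neutral all other side chains carry no charge.
Positive (K, R): K4, R8, K14, R16, R17, R18, R22 → +7.
Negative (D, E): E2, D9, E15 → −3.
The N-terminus (+1) and C-terminus (−1) cancel.
Net charge = (+7) + (−3) = +4.

+4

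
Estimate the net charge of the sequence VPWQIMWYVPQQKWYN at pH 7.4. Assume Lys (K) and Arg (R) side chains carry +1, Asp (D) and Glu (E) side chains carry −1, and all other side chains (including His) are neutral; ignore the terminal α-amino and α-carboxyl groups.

Positive (K, R): K13 → +1.
Negative (D, E): none → −0.
Net charge = (+1) + (−0) = +1.

+1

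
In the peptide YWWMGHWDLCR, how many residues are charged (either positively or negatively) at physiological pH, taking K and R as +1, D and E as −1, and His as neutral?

2

Charged side chains at pH ~7.4: K, R (positive); D, E (negative).
Matching residues: D8, R11.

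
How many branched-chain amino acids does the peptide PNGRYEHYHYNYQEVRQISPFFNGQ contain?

2

Valine (V), leucine (L), and isoleucine (I) are the branched-chain amino acids.
Matching residues: V15, I18.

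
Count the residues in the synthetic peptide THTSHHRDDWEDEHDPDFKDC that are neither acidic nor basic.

Acidic: D, E. Basic: K, R, H. All other residues are neither.
Matching residues: T1, T3, S4, W10, P16, F18, C21.

7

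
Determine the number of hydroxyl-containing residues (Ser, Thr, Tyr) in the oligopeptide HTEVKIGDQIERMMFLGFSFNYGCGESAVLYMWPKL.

Matching residues: T2, S19, Y22, S27, Y31.

5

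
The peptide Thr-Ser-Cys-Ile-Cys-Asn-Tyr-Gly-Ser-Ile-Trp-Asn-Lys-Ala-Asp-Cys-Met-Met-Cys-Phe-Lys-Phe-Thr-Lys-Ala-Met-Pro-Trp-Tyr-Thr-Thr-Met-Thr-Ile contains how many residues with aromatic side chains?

6

The aromatic amino acids are Phe (F, benzyl), Trp (W, indole), and Tyr (Y, phenol).
Matching residues: Tyr7, Trp11, Phe20, Phe22, Trp28, Tyr29.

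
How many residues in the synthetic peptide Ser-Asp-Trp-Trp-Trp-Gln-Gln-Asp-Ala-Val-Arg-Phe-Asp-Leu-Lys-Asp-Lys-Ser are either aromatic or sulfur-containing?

4

Aromatic: F, W, Y. Sulfur-containing: C, M.
Aromatic residues here: Trp3, Trp4, Trp5, Phe12 (4).
Sulfur-containing residues here: none (0).
The two groups share no amino acid, so total = 4 + 0 = 4.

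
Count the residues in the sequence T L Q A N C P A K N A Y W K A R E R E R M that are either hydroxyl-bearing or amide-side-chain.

5

Hydroxyl-bearing: S, T, Y. Amide-side-chain: N, Q.
Hydroxyl-bearing residues here: T1, Y12 (2).
Amide-side-chain residues here: Q3, N5, N10 (3).
The two groups share no amino acid, so total = 2 + 3 = 5.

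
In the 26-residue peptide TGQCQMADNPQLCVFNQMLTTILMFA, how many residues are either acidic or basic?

Acidic: D, E. Basic: H, K, R.
Acidic residues here: D8 (1).
Basic residues here: none (0).
The two groups share no amino acid, so total = 1 + 0 = 1.

1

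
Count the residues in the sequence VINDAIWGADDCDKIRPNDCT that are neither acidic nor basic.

14

Acidic: D, E. Basic: K, R, H. All other residues are neither.
Matching residues: V1, I2, N3, A5, I6, W7, G8, A9, C12, I15, P17, N18, C20, T21.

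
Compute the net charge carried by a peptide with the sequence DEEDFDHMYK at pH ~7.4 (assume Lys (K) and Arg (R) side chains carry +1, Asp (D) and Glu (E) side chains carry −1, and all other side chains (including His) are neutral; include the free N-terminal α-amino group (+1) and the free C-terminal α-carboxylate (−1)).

Positive (K, R): K10 → +1.
Negative (D, E): D1, E2, E3, D4, D6 → −5.
The N-terminus (+1) and C-terminus (−1) cancel.
Net charge = (+1) + (−5) = −4.

-4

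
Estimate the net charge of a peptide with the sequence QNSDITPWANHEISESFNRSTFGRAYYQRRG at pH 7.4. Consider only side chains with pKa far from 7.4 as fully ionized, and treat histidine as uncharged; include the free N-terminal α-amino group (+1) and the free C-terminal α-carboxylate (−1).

+1

The side chains ionized at physiological pH are Lys/Arg (+1) and Asp/Glu (−1); with His treated as neutral, nothing else contributes.
Positive (K, R): R19, R24, R29, R30 → +4.
Negative (D, E): D4, E12, E15 → −3.
The N-terminus (+1) and C-terminus (−1) cancel.
Net charge = (+4) + (−3) = +1.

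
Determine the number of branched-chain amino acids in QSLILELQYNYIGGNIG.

6

The BCAAs are Val, Leu, and Ile — aliphatic side chains with a branch point.
Matching residues: L3, I4, L5, L7, I12, I16.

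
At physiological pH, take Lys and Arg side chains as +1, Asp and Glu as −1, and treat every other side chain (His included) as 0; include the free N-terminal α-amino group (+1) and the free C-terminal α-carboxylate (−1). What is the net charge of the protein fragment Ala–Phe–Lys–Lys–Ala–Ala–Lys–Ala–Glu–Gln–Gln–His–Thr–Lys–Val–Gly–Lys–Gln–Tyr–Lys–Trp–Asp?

Positive (K, R): Lys3, Lys4, Lys7, Lys14, Lys17, Lys20 → +6.
Negative (D, E): Glu9, Asp22 → −2.
The N-terminus (+1) and C-terminus (−1) cancel.
Net charge = (+6) + (−2) = +4.

+4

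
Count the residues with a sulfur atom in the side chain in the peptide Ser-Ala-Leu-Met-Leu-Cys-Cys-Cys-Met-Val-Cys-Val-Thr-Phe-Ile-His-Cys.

7

The sulfur-bearing residues are cysteine (–SH) and methionine (–S–CH₃).
Matching residues: Met4, Cys6, Cys7, Cys8, Met9, Cys11, Cys17.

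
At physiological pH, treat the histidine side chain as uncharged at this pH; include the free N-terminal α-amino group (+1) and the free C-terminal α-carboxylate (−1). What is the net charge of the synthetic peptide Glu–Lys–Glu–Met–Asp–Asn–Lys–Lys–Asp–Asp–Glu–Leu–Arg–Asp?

-3

At pH ~7.4 the Lys and Arg side chains are protonated (+1), the Asp and Glu side chains are deprotonated (−1), and with His taken as neutral all other side chains carry no charge.
Positive (K, R): Lys2, Lys7, Lys8, Arg13 → +4.
Negative (D, E): Glu1, Glu3, Asp5, Asp9, Asp10, Glu11, Asp14 → −7.
The N-terminus (+1) and C-terminus (−1) cancel.
Net charge = (+4) + (−7) = −3.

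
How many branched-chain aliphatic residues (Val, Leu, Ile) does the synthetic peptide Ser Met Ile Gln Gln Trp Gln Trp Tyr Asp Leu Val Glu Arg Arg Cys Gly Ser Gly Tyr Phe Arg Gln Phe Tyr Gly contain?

3

Matching residues: Ile3, Leu11, Val12.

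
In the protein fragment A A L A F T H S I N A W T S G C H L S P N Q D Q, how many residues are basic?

2

The basic amino acids are Lys (K), Arg (R), and His (H).
Matching residues: H7, H17.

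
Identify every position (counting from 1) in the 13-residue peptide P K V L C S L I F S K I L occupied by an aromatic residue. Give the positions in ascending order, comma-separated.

9

The aromatic amino acids are Phe (F, benzyl), Trp (W, indole), and Tyr (Y, phenol).
Matching residues: F9.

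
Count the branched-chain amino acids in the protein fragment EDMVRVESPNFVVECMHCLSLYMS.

The BCAAs are Val, Leu, and Ile — aliphatic side chains with a branch point.
Matching residues: V4, V6, V12, V13, L19, L21.

6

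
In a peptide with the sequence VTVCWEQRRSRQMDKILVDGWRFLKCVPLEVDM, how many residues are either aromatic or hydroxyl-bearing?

5

Aromatic: F, W, Y. Hydroxyl-bearing: S, T, Y.
Aromatic residues here: W5, W21, F23 (3).
Hydroxyl-bearing residues here: T2, S10 (2).
(Y belongs to both groups, but none appear in this sequence.) Total = 3 + 2 = 5.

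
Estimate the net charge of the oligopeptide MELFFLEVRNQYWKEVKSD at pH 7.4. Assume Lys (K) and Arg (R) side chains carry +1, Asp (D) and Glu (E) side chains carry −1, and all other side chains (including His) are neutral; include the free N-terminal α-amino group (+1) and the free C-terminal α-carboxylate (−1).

-1

Positive (K, R): R9, K14, K17 → +3.
Negative (D, E): E2, E7, E15, D19 → −4.
The N-terminus (+1) and C-terminus (−1) cancel.
Net charge = (+3) + (−4) = −1.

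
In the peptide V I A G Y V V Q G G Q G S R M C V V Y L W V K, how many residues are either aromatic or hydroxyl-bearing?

4

Aromatic: F, W, Y. Hydroxyl-bearing: S, T, Y.
Aromatic residues here: Y5, Y19, W21 (3).
Hydroxyl-bearing residues here: Y5, S13, Y19 (3).
Y is in both groups, so the 2 Y residues must not be double-counted.
Total = 3 + 3 − 2 = 4.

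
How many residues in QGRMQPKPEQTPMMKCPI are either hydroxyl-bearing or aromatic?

Hydroxyl-bearing: S, T, Y. Aromatic: F, W, Y.
Hydroxyl-bearing residues here: T11 (1).
Aromatic residues here: none (0).
(Y belongs to both groups, but none appear in this sequence.) Total = 1 + 0 = 1.

1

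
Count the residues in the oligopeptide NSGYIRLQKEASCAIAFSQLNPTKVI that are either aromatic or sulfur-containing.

3

Aromatic: F, W, Y. Sulfur-containing: C, M.
Aromatic residues here: Y4, F17 (2).
Sulfur-containing residues here: C13 (1).
The two groups share no amino acid, so total = 2 + 1 = 3.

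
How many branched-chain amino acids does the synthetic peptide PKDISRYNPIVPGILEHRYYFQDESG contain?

5

The BCAAs are Val, Leu, and Ile — aliphatic side chains with a branch point.
Matching residues: I4, I10, V11, I14, L15.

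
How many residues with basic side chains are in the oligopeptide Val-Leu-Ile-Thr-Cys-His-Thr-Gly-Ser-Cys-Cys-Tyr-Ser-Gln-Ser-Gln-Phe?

K, R, and H are the three residues with basic side chains (ε-amine, guanidinium, and imidazole respectively).
Matching residues: His6.

1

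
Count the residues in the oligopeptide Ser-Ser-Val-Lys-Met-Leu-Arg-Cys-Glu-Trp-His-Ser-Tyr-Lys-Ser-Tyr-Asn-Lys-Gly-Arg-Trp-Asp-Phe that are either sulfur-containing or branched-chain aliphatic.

4

Sulfur-containing: C, M. Branched-chain aliphatic: I, L, V.
Sulfur-containing residues here: Met5, Cys8 (2).
Branched-chain aliphatic residues here: Val3, Leu6 (2).
The two groups share no amino acid, so total = 2 + 2 = 4.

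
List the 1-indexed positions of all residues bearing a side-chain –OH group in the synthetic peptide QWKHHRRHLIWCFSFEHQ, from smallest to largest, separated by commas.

14

The –OH-bearing residues are Ser, Thr (aliphatic alcohols), and Tyr (phenol).
Matching residues: S14.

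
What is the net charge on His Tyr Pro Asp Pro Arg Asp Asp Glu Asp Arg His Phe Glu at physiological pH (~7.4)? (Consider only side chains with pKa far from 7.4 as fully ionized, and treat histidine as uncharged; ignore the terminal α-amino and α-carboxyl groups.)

-4

Near pH 7.4, K and R contribute +1 each, D and E contribute −1 each, and every other side chain (His included, as stated) is uncharged.
Positive (K, R): Arg6, Arg11 → +2.
Negative (D, E): Asp4, Asp7, Asp8, Glu9, Asp10, Glu14 → −6.
Net charge = (+2) + (−6) = −4.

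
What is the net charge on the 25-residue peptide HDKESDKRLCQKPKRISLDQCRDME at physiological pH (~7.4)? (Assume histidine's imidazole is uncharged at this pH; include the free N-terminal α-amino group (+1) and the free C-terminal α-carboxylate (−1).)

+1

Near pH 7.4, K and R contribute +1 each, D and E contribute −1 each, and every other side chain (His included, as stated) is uncharged.
Positive (K, R): K3, K7, R8, K12, K14, R15, R22 → +7.
Negative (D, E): D2, E4, D6, D19, D23, E25 → −6.
The N-terminus (+1) and C-terminus (−1) cancel.
Net charge = (+7) + (−6) = +1.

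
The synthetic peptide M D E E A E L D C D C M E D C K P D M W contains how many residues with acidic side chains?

9

Aspartate (D) and glutamate (E) have carboxylic-acid side chains and are the acidic amino acids.
Matching residues: D2, E3, E4, E6, D8, D10, E13, D14, D18.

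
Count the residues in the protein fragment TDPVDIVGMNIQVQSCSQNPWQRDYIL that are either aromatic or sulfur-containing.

Aromatic: F, W, Y. Sulfur-containing: C, M.
Aromatic residues here: W21, Y25 (2).
Sulfur-containing residues here: M9, C16 (2).
The two groups share no amino acid, so total = 2 + 2 = 4.

4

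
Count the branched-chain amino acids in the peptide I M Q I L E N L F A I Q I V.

7

V, L, and I make up the branched-chain aliphatic group.
Matching residues: I1, I4, L5, L8, I11, I13, V14.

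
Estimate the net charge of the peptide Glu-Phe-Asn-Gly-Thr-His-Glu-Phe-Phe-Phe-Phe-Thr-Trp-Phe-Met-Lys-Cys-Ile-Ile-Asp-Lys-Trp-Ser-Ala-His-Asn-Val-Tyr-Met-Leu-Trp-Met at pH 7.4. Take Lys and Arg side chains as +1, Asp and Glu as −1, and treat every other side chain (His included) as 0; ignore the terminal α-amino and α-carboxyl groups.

-1

Positive (K, R): Lys16, Lys21 → +2.
Negative (D, E): Glu1, Glu7, Asp20 → −3.
Net charge = (+2) + (−3) = −1.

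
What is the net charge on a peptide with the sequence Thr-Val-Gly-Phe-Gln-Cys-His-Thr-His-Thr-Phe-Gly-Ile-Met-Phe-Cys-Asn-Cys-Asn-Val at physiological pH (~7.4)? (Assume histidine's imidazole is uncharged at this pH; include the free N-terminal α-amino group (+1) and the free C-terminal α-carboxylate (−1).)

The side chains ionized at physiological pH are Lys/Arg (+1) and Asp/Glu (−1); with His treated as neutral, nothing else contributes.
Positive (K, R): none → +0.
Negative (D, E): none → −0.
The N-terminus (+1) and C-terminus (−1) cancel.
Net charge = (+0) + (−0) = 0.

0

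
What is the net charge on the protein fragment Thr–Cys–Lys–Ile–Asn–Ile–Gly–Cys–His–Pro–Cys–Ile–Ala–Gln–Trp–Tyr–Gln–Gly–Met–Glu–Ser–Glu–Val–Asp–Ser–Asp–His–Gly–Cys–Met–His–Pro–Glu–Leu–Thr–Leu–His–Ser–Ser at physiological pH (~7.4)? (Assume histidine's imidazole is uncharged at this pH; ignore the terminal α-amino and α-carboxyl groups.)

At pH ~7.4 the Lys and Arg side chains are protonated (+1), the Asp and Glu side chains are deprotonated (−1), and with His taken as neutral all other side chains carry no charge.
Positive (K, R): Lys3 → +1.
Negative (D, E): Glu20, Glu22, Asp24, Asp26, Glu33 → −5.
Net charge = (+1) + (−5) = −4.

-4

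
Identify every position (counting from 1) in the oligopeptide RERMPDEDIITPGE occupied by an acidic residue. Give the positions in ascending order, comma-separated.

2, 6, 7, 8, 14

Only D (aspartate) and E (glutamate) carry a side-chain carboxylic acid.
Matching residues: E2, D6, E7, D8, E14.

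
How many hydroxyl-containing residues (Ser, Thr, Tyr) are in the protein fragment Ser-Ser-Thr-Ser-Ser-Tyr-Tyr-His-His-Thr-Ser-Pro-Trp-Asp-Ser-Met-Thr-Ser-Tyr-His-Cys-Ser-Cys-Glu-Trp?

14

Matching residues: Ser1, Ser2, Thr3, Ser4, Ser5, Tyr6, Tyr7, Thr10, Ser11, Ser15, Thr17, Ser18, Tyr19, Ser22.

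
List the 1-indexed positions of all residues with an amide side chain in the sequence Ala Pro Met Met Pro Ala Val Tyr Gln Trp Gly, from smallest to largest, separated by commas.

Only N (asparagine) and Q (glutamine) carry a side-chain carboxamide.
Matching residues: Gln9.

9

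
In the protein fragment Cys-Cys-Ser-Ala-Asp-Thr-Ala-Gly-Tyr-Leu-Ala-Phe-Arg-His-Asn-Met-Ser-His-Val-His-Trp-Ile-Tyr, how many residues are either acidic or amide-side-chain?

2

Acidic: D, E. Amide-side-chain: N, Q.
Acidic residues here: Asp5 (1).
Amide-side-chain residues here: Asn15 (1).
The two groups share no amino acid, so total = 1 + 1 = 2.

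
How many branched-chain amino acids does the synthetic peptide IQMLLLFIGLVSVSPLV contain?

V, L, and I make up the branched-chain aliphatic group.
Matching residues: I1, L4, L5, L6, I8, L10, V11, V13, L16, V17.

10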